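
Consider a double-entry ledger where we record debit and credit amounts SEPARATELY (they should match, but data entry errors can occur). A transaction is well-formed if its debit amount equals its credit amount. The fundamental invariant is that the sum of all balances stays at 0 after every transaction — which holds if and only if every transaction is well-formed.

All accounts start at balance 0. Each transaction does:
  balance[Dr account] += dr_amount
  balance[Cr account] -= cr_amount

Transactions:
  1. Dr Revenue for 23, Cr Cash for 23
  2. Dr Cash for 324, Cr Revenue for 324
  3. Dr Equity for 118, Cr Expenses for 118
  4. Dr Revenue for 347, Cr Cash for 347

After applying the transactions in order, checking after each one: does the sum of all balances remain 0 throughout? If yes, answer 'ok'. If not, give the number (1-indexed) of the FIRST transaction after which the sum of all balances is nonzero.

After txn 1: dr=23 cr=23 sum_balances=0
After txn 2: dr=324 cr=324 sum_balances=0
After txn 3: dr=118 cr=118 sum_balances=0
After txn 4: dr=347 cr=347 sum_balances=0

Answer: ok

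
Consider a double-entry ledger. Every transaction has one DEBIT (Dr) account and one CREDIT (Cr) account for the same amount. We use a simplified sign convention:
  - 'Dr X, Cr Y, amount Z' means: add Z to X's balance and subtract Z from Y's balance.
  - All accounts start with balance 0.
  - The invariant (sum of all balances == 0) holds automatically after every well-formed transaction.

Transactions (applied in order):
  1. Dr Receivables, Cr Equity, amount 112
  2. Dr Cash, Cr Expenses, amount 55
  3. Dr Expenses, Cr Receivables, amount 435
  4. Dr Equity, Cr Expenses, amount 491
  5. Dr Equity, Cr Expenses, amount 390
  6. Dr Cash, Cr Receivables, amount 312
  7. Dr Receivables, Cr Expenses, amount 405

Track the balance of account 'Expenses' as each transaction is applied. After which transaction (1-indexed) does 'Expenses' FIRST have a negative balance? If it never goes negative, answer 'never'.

Answer: 2

Derivation:
After txn 1: Expenses=0
After txn 2: Expenses=-55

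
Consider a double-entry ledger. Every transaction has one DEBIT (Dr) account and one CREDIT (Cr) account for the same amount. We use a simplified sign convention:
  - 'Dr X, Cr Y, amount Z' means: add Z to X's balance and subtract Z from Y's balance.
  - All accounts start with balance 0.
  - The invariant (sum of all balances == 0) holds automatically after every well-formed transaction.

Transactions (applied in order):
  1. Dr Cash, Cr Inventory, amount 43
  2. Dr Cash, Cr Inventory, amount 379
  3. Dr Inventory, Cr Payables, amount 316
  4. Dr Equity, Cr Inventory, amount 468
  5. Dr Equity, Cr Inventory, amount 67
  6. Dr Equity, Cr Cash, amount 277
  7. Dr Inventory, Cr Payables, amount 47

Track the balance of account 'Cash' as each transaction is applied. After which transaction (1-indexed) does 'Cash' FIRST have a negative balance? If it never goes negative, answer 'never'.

Answer: never

Derivation:
After txn 1: Cash=43
After txn 2: Cash=422
After txn 3: Cash=422
After txn 4: Cash=422
After txn 5: Cash=422
After txn 6: Cash=145
After txn 7: Cash=145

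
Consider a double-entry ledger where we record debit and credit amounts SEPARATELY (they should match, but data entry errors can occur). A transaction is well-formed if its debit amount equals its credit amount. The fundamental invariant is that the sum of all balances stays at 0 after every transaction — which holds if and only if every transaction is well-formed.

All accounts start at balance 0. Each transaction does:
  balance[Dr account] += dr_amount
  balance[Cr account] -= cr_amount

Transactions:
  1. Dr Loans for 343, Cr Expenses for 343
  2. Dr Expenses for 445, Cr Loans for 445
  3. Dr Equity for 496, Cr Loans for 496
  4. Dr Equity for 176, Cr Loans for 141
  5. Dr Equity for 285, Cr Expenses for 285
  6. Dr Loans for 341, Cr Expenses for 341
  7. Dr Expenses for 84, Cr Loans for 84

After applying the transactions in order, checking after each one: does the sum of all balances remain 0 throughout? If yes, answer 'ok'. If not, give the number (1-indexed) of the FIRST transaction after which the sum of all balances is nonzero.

After txn 1: dr=343 cr=343 sum_balances=0
After txn 2: dr=445 cr=445 sum_balances=0
After txn 3: dr=496 cr=496 sum_balances=0
After txn 4: dr=176 cr=141 sum_balances=35
After txn 5: dr=285 cr=285 sum_balances=35
After txn 6: dr=341 cr=341 sum_balances=35
After txn 7: dr=84 cr=84 sum_balances=35

Answer: 4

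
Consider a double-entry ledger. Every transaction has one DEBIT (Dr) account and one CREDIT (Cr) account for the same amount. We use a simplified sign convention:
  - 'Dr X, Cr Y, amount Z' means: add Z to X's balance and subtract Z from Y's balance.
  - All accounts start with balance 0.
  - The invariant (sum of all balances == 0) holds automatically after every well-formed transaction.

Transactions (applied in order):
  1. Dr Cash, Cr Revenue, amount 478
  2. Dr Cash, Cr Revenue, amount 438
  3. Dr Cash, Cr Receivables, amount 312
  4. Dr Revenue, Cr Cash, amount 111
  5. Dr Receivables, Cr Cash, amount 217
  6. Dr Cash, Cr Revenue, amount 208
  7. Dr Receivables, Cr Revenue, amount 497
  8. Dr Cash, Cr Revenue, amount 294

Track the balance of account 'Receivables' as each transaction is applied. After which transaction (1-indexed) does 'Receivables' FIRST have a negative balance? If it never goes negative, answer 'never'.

After txn 1: Receivables=0
After txn 2: Receivables=0
After txn 3: Receivables=-312

Answer: 3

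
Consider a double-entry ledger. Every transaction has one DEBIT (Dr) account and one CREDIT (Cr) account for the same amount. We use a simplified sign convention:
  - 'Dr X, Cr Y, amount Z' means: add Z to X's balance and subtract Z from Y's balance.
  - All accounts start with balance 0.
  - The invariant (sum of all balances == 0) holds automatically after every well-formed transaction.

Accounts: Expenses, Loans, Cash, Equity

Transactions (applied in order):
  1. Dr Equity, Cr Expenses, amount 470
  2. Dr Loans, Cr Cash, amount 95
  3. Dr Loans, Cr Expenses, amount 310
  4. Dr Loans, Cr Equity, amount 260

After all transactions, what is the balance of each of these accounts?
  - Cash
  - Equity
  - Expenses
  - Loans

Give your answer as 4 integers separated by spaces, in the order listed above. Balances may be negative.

After txn 1 (Dr Equity, Cr Expenses, amount 470): Equity=470 Expenses=-470
After txn 2 (Dr Loans, Cr Cash, amount 95): Cash=-95 Equity=470 Expenses=-470 Loans=95
After txn 3 (Dr Loans, Cr Expenses, amount 310): Cash=-95 Equity=470 Expenses=-780 Loans=405
After txn 4 (Dr Loans, Cr Equity, amount 260): Cash=-95 Equity=210 Expenses=-780 Loans=665

Answer: -95 210 -780 665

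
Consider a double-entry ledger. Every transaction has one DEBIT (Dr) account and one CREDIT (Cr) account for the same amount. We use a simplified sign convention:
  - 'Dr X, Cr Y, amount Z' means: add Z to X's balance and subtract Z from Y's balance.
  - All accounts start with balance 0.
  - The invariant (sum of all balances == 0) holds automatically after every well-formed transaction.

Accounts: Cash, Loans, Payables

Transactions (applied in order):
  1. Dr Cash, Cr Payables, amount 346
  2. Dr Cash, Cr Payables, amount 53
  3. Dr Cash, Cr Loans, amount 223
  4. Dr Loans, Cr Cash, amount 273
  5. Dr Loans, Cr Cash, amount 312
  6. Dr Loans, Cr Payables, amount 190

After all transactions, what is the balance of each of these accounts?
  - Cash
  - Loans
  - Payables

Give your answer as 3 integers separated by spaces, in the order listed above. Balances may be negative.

Answer: 37 552 -589

Derivation:
After txn 1 (Dr Cash, Cr Payables, amount 346): Cash=346 Payables=-346
After txn 2 (Dr Cash, Cr Payables, amount 53): Cash=399 Payables=-399
After txn 3 (Dr Cash, Cr Loans, amount 223): Cash=622 Loans=-223 Payables=-399
After txn 4 (Dr Loans, Cr Cash, amount 273): Cash=349 Loans=50 Payables=-399
After txn 5 (Dr Loans, Cr Cash, amount 312): Cash=37 Loans=362 Payables=-399
After txn 6 (Dr Loans, Cr Payables, amount 190): Cash=37 Loans=552 Payables=-589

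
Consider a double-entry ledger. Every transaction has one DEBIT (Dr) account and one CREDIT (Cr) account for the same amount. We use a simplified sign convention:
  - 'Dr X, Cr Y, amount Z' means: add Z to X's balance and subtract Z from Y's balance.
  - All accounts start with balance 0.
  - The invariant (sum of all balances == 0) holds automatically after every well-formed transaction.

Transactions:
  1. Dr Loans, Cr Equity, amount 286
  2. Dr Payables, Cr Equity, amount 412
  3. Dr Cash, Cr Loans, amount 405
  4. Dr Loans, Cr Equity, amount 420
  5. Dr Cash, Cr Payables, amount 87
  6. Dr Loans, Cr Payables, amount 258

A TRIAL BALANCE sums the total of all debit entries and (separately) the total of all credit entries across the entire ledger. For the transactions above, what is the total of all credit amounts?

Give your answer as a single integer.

Answer: 1868

Derivation:
Txn 1: credit+=286
Txn 2: credit+=412
Txn 3: credit+=405
Txn 4: credit+=420
Txn 5: credit+=87
Txn 6: credit+=258
Total credits = 1868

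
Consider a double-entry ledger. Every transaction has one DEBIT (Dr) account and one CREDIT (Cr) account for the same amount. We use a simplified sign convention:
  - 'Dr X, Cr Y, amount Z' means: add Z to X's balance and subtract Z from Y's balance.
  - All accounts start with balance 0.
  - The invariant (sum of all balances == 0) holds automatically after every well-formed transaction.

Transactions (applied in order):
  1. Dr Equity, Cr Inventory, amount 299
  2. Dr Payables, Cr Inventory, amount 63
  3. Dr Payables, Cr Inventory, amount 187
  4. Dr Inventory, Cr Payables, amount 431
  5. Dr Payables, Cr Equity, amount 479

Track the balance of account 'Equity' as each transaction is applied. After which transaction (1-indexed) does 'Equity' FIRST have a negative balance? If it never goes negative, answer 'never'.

Answer: 5

Derivation:
After txn 1: Equity=299
After txn 2: Equity=299
After txn 3: Equity=299
After txn 4: Equity=299
After txn 5: Equity=-180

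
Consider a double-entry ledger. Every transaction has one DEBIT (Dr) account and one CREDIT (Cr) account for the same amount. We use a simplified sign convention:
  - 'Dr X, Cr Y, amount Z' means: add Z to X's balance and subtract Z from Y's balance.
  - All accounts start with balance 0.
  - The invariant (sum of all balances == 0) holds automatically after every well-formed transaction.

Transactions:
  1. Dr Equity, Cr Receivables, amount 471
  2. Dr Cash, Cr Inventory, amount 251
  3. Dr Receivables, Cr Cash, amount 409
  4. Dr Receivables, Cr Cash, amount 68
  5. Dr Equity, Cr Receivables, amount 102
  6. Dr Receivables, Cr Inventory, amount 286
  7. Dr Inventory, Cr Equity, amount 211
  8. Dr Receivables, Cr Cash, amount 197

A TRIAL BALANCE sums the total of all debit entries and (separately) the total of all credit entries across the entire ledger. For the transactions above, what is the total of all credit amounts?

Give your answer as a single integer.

Answer: 1995

Derivation:
Txn 1: credit+=471
Txn 2: credit+=251
Txn 3: credit+=409
Txn 4: credit+=68
Txn 5: credit+=102
Txn 6: credit+=286
Txn 7: credit+=211
Txn 8: credit+=197
Total credits = 1995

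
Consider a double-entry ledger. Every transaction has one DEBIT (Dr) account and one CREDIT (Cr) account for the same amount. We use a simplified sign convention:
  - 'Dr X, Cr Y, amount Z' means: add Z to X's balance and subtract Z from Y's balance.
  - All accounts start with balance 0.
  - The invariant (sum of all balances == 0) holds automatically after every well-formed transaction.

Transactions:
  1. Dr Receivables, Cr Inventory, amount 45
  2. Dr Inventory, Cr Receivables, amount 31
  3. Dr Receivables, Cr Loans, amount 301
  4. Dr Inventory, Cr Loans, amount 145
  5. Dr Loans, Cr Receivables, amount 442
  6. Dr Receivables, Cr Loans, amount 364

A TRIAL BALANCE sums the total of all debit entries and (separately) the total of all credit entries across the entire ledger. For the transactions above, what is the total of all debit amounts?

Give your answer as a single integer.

Answer: 1328

Derivation:
Txn 1: debit+=45
Txn 2: debit+=31
Txn 3: debit+=301
Txn 4: debit+=145
Txn 5: debit+=442
Txn 6: debit+=364
Total debits = 1328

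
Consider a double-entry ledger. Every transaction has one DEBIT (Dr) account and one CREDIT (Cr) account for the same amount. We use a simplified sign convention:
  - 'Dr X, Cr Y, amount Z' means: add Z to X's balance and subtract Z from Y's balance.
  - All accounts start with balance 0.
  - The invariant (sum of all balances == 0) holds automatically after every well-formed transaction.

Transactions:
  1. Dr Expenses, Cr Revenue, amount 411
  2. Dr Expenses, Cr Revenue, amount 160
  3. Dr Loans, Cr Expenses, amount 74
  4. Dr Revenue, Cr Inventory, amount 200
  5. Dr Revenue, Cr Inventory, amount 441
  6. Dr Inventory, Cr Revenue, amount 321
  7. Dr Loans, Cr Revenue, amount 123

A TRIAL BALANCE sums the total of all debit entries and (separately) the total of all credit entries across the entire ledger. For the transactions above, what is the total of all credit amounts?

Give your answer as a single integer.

Txn 1: credit+=411
Txn 2: credit+=160
Txn 3: credit+=74
Txn 4: credit+=200
Txn 5: credit+=441
Txn 6: credit+=321
Txn 7: credit+=123
Total credits = 1730

Answer: 1730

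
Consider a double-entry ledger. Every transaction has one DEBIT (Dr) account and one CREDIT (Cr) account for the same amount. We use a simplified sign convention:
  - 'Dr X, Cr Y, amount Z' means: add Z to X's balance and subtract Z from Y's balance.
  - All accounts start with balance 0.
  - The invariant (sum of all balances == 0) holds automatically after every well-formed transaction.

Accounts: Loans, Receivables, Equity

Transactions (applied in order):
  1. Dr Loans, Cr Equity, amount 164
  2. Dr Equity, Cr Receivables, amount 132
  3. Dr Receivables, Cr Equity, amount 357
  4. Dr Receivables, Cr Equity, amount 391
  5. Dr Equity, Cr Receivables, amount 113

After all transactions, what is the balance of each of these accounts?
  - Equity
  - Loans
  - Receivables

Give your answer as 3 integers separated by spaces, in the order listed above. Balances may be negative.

After txn 1 (Dr Loans, Cr Equity, amount 164): Equity=-164 Loans=164
After txn 2 (Dr Equity, Cr Receivables, amount 132): Equity=-32 Loans=164 Receivables=-132
After txn 3 (Dr Receivables, Cr Equity, amount 357): Equity=-389 Loans=164 Receivables=225
After txn 4 (Dr Receivables, Cr Equity, amount 391): Equity=-780 Loans=164 Receivables=616
After txn 5 (Dr Equity, Cr Receivables, amount 113): Equity=-667 Loans=164 Receivables=503

Answer: -667 164 503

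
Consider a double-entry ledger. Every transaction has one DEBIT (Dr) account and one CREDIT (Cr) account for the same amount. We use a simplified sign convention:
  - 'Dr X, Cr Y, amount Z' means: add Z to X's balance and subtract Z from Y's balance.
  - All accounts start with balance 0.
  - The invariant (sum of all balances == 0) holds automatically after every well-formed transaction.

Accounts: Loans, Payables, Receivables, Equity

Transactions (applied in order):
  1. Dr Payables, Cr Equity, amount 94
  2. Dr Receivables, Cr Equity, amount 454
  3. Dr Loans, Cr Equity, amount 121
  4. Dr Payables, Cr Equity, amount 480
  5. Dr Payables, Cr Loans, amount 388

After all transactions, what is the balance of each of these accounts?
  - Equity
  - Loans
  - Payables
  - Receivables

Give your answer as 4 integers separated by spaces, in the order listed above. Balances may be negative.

Answer: -1149 -267 962 454

Derivation:
After txn 1 (Dr Payables, Cr Equity, amount 94): Equity=-94 Payables=94
After txn 2 (Dr Receivables, Cr Equity, amount 454): Equity=-548 Payables=94 Receivables=454
After txn 3 (Dr Loans, Cr Equity, amount 121): Equity=-669 Loans=121 Payables=94 Receivables=454
After txn 4 (Dr Payables, Cr Equity, amount 480): Equity=-1149 Loans=121 Payables=574 Receivables=454
After txn 5 (Dr Payables, Cr Loans, amount 388): Equity=-1149 Loans=-267 Payables=962 Receivables=454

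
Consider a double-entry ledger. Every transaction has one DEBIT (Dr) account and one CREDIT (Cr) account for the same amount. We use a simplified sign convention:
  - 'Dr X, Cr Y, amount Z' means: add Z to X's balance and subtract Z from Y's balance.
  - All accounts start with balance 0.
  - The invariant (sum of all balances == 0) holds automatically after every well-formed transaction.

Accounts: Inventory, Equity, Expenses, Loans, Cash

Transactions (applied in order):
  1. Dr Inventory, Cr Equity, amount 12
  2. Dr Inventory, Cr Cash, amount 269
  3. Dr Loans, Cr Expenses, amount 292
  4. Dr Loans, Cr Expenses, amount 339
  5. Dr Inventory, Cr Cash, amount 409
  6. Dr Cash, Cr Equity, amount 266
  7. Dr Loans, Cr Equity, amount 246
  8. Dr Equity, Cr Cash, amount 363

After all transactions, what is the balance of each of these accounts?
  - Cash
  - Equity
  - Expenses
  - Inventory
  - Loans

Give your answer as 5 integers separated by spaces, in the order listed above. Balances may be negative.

After txn 1 (Dr Inventory, Cr Equity, amount 12): Equity=-12 Inventory=12
After txn 2 (Dr Inventory, Cr Cash, amount 269): Cash=-269 Equity=-12 Inventory=281
After txn 3 (Dr Loans, Cr Expenses, amount 292): Cash=-269 Equity=-12 Expenses=-292 Inventory=281 Loans=292
After txn 4 (Dr Loans, Cr Expenses, amount 339): Cash=-269 Equity=-12 Expenses=-631 Inventory=281 Loans=631
After txn 5 (Dr Inventory, Cr Cash, amount 409): Cash=-678 Equity=-12 Expenses=-631 Inventory=690 Loans=631
After txn 6 (Dr Cash, Cr Equity, amount 266): Cash=-412 Equity=-278 Expenses=-631 Inventory=690 Loans=631
After txn 7 (Dr Loans, Cr Equity, amount 246): Cash=-412 Equity=-524 Expenses=-631 Inventory=690 Loans=877
After txn 8 (Dr Equity, Cr Cash, amount 363): Cash=-775 Equity=-161 Expenses=-631 Inventory=690 Loans=877

Answer: -775 -161 -631 690 877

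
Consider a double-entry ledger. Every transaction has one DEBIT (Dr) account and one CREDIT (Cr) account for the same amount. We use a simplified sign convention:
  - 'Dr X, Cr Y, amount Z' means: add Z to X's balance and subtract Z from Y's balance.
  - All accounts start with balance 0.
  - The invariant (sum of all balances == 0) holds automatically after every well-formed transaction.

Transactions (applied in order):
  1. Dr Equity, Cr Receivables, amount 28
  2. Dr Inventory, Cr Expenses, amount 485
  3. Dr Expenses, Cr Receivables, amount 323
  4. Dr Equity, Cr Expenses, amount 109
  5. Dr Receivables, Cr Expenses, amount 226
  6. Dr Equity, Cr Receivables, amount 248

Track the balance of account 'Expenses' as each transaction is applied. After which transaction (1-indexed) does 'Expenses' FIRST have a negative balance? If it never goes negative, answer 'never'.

Answer: 2

Derivation:
After txn 1: Expenses=0
After txn 2: Expenses=-485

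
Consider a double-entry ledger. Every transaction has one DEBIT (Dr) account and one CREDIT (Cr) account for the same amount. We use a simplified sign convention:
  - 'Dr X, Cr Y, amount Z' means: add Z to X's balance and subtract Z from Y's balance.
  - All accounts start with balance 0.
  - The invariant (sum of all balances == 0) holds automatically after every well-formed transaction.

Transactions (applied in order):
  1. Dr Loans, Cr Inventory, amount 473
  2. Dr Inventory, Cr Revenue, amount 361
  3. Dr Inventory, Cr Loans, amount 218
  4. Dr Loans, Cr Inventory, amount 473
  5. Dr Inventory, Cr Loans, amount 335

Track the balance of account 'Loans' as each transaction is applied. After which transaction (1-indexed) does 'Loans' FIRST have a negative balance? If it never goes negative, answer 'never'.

After txn 1: Loans=473
After txn 2: Loans=473
After txn 3: Loans=255
After txn 4: Loans=728
After txn 5: Loans=393

Answer: never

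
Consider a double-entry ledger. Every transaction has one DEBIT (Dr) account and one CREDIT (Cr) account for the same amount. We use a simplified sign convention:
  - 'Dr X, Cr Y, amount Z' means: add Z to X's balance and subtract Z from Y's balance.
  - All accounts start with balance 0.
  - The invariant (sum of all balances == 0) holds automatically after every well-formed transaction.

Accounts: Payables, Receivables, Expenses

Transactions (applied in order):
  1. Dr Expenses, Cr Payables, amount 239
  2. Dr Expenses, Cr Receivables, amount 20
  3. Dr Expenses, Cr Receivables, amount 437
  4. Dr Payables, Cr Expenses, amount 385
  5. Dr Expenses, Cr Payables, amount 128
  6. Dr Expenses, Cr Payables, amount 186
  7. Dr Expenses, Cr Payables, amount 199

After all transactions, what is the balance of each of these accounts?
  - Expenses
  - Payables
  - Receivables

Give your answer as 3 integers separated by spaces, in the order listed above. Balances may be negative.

Answer: 824 -367 -457

Derivation:
After txn 1 (Dr Expenses, Cr Payables, amount 239): Expenses=239 Payables=-239
After txn 2 (Dr Expenses, Cr Receivables, amount 20): Expenses=259 Payables=-239 Receivables=-20
After txn 3 (Dr Expenses, Cr Receivables, amount 437): Expenses=696 Payables=-239 Receivables=-457
After txn 4 (Dr Payables, Cr Expenses, amount 385): Expenses=311 Payables=146 Receivables=-457
After txn 5 (Dr Expenses, Cr Payables, amount 128): Expenses=439 Payables=18 Receivables=-457
After txn 6 (Dr Expenses, Cr Payables, amount 186): Expenses=625 Payables=-168 Receivables=-457
After txn 7 (Dr Expenses, Cr Payables, amount 199): Expenses=824 Payables=-367 Receivables=-457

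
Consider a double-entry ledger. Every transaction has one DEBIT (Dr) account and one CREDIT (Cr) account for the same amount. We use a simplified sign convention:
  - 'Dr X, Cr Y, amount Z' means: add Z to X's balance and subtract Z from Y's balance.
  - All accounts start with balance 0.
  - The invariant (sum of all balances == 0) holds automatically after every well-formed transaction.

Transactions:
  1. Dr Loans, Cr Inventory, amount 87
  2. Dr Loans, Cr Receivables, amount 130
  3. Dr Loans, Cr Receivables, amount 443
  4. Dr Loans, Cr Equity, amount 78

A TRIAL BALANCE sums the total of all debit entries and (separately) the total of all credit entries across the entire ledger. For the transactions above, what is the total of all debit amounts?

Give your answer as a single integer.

Txn 1: debit+=87
Txn 2: debit+=130
Txn 3: debit+=443
Txn 4: debit+=78
Total debits = 738

Answer: 738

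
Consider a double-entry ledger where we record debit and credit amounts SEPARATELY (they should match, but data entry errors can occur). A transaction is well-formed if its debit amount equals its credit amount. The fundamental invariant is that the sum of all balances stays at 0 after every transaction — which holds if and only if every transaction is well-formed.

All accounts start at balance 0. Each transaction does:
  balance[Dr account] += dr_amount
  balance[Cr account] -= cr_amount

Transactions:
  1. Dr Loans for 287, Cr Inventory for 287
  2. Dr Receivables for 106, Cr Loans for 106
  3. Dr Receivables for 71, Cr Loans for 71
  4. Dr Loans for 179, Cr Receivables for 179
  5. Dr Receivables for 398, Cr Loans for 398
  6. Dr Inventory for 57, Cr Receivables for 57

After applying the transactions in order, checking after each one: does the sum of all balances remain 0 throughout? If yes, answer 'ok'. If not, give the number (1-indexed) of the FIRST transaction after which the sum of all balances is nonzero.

After txn 1: dr=287 cr=287 sum_balances=0
After txn 2: dr=106 cr=106 sum_balances=0
After txn 3: dr=71 cr=71 sum_balances=0
After txn 4: dr=179 cr=179 sum_balances=0
After txn 5: dr=398 cr=398 sum_balances=0
After txn 6: dr=57 cr=57 sum_balances=0

Answer: ok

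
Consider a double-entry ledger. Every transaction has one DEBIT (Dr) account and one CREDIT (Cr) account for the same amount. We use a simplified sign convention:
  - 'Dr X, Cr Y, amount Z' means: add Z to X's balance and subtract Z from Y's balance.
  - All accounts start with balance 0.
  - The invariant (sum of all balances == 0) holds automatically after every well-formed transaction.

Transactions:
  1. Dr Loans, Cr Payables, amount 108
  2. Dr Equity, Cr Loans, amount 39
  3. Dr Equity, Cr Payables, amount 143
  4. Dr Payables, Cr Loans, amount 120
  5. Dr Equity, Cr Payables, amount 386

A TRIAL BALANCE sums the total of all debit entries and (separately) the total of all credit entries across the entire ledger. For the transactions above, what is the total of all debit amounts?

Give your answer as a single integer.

Txn 1: debit+=108
Txn 2: debit+=39
Txn 3: debit+=143
Txn 4: debit+=120
Txn 5: debit+=386
Total debits = 796

Answer: 796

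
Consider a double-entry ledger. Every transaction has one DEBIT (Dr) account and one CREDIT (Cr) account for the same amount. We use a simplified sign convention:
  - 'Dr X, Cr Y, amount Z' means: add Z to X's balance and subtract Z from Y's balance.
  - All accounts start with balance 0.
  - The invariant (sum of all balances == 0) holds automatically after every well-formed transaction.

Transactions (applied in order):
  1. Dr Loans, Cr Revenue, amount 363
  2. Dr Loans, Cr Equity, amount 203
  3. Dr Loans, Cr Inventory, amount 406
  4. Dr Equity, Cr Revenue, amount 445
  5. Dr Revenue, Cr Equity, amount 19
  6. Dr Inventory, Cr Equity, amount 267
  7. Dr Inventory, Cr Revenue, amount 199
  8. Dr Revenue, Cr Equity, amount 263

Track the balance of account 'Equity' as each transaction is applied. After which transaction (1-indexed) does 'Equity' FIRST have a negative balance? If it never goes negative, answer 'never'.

After txn 1: Equity=0
After txn 2: Equity=-203

Answer: 2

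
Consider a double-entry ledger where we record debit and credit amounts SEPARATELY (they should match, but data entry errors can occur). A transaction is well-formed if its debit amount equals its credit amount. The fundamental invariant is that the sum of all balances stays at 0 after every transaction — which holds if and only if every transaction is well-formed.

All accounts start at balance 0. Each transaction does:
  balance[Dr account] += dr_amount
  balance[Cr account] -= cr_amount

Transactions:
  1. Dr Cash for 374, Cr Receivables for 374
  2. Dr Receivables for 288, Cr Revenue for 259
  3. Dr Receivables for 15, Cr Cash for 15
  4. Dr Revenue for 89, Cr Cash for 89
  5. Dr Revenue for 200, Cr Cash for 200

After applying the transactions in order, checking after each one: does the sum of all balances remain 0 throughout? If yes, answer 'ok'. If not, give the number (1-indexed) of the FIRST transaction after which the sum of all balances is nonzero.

After txn 1: dr=374 cr=374 sum_balances=0
After txn 2: dr=288 cr=259 sum_balances=29
After txn 3: dr=15 cr=15 sum_balances=29
After txn 4: dr=89 cr=89 sum_balances=29
After txn 5: dr=200 cr=200 sum_balances=29

Answer: 2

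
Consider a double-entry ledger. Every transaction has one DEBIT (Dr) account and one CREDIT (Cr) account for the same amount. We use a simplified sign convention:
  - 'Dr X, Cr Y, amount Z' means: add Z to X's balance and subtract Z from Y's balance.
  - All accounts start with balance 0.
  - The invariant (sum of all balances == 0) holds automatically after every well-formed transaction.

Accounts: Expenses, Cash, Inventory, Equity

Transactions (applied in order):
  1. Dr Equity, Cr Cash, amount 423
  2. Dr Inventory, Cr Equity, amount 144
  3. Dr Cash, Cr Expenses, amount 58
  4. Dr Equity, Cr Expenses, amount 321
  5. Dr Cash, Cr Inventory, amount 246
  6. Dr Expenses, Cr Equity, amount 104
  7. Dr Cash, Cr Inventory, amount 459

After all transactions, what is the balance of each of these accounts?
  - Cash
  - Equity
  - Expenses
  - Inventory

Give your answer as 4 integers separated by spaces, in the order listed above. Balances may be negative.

After txn 1 (Dr Equity, Cr Cash, amount 423): Cash=-423 Equity=423
After txn 2 (Dr Inventory, Cr Equity, amount 144): Cash=-423 Equity=279 Inventory=144
After txn 3 (Dr Cash, Cr Expenses, amount 58): Cash=-365 Equity=279 Expenses=-58 Inventory=144
After txn 4 (Dr Equity, Cr Expenses, amount 321): Cash=-365 Equity=600 Expenses=-379 Inventory=144
After txn 5 (Dr Cash, Cr Inventory, amount 246): Cash=-119 Equity=600 Expenses=-379 Inventory=-102
After txn 6 (Dr Expenses, Cr Equity, amount 104): Cash=-119 Equity=496 Expenses=-275 Inventory=-102
After txn 7 (Dr Cash, Cr Inventory, amount 459): Cash=340 Equity=496 Expenses=-275 Inventory=-561

Answer: 340 496 -275 -561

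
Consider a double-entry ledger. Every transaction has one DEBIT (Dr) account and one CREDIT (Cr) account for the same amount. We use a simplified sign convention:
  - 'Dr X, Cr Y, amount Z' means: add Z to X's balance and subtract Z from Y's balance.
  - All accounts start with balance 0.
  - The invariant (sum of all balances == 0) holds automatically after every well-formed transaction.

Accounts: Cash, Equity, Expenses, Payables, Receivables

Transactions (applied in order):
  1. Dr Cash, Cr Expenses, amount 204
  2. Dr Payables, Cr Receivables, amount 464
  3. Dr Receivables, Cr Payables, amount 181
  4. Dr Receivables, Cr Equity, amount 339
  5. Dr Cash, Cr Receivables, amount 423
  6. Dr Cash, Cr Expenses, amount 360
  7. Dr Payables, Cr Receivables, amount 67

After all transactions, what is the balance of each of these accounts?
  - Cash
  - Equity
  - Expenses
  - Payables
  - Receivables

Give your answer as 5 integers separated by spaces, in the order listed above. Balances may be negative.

Answer: 987 -339 -564 350 -434

Derivation:
After txn 1 (Dr Cash, Cr Expenses, amount 204): Cash=204 Expenses=-204
After txn 2 (Dr Payables, Cr Receivables, amount 464): Cash=204 Expenses=-204 Payables=464 Receivables=-464
After txn 3 (Dr Receivables, Cr Payables, amount 181): Cash=204 Expenses=-204 Payables=283 Receivables=-283
After txn 4 (Dr Receivables, Cr Equity, amount 339): Cash=204 Equity=-339 Expenses=-204 Payables=283 Receivables=56
After txn 5 (Dr Cash, Cr Receivables, amount 423): Cash=627 Equity=-339 Expenses=-204 Payables=283 Receivables=-367
After txn 6 (Dr Cash, Cr Expenses, amount 360): Cash=987 Equity=-339 Expenses=-564 Payables=283 Receivables=-367
After txn 7 (Dr Payables, Cr Receivables, amount 67): Cash=987 Equity=-339 Expenses=-564 Payables=350 Receivables=-434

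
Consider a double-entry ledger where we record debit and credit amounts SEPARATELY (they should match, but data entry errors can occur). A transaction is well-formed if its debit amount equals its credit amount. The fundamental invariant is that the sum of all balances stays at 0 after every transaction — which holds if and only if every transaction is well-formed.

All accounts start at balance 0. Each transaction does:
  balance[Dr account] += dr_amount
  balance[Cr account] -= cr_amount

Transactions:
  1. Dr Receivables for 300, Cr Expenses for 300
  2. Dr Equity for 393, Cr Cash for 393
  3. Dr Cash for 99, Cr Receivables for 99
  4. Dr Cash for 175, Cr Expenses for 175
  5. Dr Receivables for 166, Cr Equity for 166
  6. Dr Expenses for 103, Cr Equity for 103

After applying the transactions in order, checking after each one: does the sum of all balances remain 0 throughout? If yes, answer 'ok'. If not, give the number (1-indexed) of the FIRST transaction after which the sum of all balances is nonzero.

Answer: ok

Derivation:
After txn 1: dr=300 cr=300 sum_balances=0
After txn 2: dr=393 cr=393 sum_balances=0
After txn 3: dr=99 cr=99 sum_balances=0
After txn 4: dr=175 cr=175 sum_balances=0
After txn 5: dr=166 cr=166 sum_balances=0
After txn 6: dr=103 cr=103 sum_balances=0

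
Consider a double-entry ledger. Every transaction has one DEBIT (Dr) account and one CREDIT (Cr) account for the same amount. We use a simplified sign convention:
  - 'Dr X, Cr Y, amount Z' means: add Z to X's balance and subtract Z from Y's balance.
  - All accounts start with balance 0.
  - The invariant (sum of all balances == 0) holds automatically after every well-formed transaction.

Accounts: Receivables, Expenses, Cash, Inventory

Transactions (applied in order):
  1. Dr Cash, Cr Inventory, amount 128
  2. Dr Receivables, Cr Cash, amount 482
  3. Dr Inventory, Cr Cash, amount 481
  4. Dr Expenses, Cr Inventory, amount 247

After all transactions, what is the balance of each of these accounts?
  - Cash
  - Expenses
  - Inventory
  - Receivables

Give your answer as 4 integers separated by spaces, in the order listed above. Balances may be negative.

Answer: -835 247 106 482

Derivation:
After txn 1 (Dr Cash, Cr Inventory, amount 128): Cash=128 Inventory=-128
After txn 2 (Dr Receivables, Cr Cash, amount 482): Cash=-354 Inventory=-128 Receivables=482
After txn 3 (Dr Inventory, Cr Cash, amount 481): Cash=-835 Inventory=353 Receivables=482
After txn 4 (Dr Expenses, Cr Inventory, amount 247): Cash=-835 Expenses=247 Inventory=106 Receivables=482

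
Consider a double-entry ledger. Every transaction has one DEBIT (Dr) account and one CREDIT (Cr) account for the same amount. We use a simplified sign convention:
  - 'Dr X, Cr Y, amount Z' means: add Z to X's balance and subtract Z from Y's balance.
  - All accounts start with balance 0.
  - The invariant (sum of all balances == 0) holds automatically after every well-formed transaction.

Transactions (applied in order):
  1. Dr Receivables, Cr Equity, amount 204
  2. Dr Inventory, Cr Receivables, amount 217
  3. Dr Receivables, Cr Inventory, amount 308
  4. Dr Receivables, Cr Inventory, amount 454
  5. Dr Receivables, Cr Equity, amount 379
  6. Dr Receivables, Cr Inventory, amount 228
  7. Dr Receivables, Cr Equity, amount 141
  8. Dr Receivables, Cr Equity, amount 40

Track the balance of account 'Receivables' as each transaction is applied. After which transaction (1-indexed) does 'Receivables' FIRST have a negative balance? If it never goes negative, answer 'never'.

Answer: 2

Derivation:
After txn 1: Receivables=204
After txn 2: Receivables=-13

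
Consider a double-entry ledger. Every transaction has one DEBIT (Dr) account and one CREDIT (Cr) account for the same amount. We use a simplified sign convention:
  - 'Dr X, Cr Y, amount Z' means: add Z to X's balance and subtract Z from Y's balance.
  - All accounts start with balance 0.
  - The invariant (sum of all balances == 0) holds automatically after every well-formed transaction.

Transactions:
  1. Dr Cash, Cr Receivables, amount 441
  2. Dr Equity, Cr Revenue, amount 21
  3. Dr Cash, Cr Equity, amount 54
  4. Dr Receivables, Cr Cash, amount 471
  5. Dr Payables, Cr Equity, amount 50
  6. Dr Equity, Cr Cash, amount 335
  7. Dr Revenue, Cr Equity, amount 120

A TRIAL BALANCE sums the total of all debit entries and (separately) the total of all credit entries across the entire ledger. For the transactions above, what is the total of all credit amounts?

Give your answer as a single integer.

Answer: 1492

Derivation:
Txn 1: credit+=441
Txn 2: credit+=21
Txn 3: credit+=54
Txn 4: credit+=471
Txn 5: credit+=50
Txn 6: credit+=335
Txn 7: credit+=120
Total credits = 1492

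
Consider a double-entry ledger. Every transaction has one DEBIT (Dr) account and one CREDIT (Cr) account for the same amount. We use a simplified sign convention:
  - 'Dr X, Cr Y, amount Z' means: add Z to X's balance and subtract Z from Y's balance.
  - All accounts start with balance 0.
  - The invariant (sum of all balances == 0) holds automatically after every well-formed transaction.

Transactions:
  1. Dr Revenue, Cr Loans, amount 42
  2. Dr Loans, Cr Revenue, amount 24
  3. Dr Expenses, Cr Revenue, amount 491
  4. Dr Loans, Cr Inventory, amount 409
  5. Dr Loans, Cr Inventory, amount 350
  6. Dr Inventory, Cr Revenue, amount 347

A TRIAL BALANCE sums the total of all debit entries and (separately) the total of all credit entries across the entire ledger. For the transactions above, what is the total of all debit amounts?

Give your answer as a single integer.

Answer: 1663

Derivation:
Txn 1: debit+=42
Txn 2: debit+=24
Txn 3: debit+=491
Txn 4: debit+=409
Txn 5: debit+=350
Txn 6: debit+=347
Total debits = 1663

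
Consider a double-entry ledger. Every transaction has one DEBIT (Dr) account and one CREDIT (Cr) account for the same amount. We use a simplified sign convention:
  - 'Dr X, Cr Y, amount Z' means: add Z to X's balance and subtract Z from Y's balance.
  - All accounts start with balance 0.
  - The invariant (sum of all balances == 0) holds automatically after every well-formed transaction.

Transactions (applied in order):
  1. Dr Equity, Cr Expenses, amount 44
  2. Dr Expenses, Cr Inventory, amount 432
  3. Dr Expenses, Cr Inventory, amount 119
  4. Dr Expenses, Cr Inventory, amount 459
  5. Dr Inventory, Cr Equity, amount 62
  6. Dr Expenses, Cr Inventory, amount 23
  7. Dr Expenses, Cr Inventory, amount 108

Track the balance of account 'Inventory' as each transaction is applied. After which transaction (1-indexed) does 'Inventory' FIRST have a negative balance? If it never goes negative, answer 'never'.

Answer: 2

Derivation:
After txn 1: Inventory=0
After txn 2: Inventory=-432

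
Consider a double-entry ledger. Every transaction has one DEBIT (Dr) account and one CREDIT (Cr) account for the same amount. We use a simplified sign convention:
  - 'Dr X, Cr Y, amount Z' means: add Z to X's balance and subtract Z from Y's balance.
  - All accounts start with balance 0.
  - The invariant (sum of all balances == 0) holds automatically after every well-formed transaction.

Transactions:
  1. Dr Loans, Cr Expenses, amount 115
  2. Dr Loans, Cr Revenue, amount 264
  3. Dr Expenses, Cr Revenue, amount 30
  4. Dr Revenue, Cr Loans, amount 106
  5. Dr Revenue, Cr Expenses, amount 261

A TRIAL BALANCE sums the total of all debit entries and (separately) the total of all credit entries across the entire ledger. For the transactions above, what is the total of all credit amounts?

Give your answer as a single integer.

Answer: 776

Derivation:
Txn 1: credit+=115
Txn 2: credit+=264
Txn 3: credit+=30
Txn 4: credit+=106
Txn 5: credit+=261
Total credits = 776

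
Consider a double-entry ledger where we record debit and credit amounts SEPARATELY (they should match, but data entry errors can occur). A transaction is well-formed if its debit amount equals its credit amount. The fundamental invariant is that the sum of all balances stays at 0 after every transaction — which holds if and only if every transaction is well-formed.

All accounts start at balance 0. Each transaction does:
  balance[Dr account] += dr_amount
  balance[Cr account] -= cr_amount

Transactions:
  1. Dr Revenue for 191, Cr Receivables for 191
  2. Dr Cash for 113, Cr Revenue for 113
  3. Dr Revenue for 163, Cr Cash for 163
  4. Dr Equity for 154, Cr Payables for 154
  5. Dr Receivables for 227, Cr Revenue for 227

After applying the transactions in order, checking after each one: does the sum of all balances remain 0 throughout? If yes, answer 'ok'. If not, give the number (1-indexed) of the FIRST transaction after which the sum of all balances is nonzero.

After txn 1: dr=191 cr=191 sum_balances=0
After txn 2: dr=113 cr=113 sum_balances=0
After txn 3: dr=163 cr=163 sum_balances=0
After txn 4: dr=154 cr=154 sum_balances=0
After txn 5: dr=227 cr=227 sum_balances=0

Answer: ok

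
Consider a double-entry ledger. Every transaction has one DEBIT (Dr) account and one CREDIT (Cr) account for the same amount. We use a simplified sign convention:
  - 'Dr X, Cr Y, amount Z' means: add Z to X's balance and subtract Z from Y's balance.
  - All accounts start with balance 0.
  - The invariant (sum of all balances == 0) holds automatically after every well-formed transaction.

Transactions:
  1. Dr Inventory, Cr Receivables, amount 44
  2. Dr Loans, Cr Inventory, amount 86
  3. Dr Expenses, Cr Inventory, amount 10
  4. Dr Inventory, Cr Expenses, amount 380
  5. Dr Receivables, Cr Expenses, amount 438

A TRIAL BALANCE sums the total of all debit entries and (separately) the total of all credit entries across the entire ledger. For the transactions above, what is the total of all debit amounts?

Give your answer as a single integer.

Answer: 958

Derivation:
Txn 1: debit+=44
Txn 2: debit+=86
Txn 3: debit+=10
Txn 4: debit+=380
Txn 5: debit+=438
Total debits = 958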